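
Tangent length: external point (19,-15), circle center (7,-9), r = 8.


d = sqrt((19-7)^2 + (-15+ 9)^2) = sqrt(144+36) = 13.4164
L = sqrt(180.0000 - 64) = sqrt(116.0000) = 10.7703

10.7703


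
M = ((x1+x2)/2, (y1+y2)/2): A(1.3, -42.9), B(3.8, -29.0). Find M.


Mx = (1.3 + 3.8)/2 = 5.1/2 = 2.5500
My = (-42.9 - 29.0)/2 = -71.9/2 = -35.9500

(2.5500, -35.9500)


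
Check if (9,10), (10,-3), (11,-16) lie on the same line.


9*(-3+ 16) + 10*(-16-10) + 11*(10+ 3)
= 117 - 260 + 143 = 0

Yes, collinear (determinant = 0)


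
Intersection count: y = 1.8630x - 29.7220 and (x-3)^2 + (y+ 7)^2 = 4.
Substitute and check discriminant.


Substitute y = 1.8630x - 29.7220: (x-3)^2 + (1.8630x- 29.7220+ 7)^2 = 4
Expand to Ax^2 + Bx + C = 0, where b-k = -22.722
A = 1+m^2 = 4.470769
B = 2(m(b-k) - h) = 2(1.8630*(-22.722) - 3) = -90.662172
C = h^2 + (b-k)^2 - r^2 = 9 + 516.289284 - 4 = 521.289284
disc = B^2-4AC = 8219.6294 - 9322.2559 = -1102.6265
disc < 0

0 intersection points


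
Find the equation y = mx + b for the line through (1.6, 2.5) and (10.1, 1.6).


m = (-0.9)/(8.5) = -0.1059
b = y1 - m*x1 = 2.5 - (-0.9*1.6)/(8.5) = 2.5 + 0.1694 = 2.6694

y = -0.1059x + 2.6694


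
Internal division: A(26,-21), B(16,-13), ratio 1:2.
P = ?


Px = (1*16 + 2*26)/3 = 68/3 = 22.6667
Py = (1*(-13) + 2*(-21))/3 = -55/3 = -18.3333

P = (22.6667, -18.3333)


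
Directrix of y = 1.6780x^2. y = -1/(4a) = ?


a = 1.6780
1/(4a) = 0.1490
directrix: y = -0.1490 = -0.1490

y = -0.1490


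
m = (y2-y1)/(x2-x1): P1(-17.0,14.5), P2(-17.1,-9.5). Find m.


dy = -9.5 - 14.5 = -24.0
dx = -17.1 + 17.0 = -0.1
m = -24.0/(-0.1) = 240.0000

m = 240.0000


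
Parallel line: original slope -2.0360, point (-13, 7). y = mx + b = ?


Parallel lines have equal slopes.
m2 = -2.0360
b2 = 7 + 2.0360*(-13) = -19.4680

y = -2.0360x - 19.4680


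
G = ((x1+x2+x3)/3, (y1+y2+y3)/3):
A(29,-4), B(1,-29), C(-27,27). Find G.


Gx = (29+1- 27)/3 = 3/3 = 1.0000
Gy = (-4- 29+27)/3 = -6/3 = -2.0000

G = (1.0000, -2.0000)


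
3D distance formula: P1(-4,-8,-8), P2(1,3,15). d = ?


dx=5, dy=11, dz=23
d = sqrt(25+121+529) = sqrt(675) = 25.9808

25.9808


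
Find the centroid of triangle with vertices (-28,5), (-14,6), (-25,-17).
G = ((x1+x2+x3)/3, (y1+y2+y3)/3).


Gx = (-28- 14- 25)/3 = -67/3 = -22.3333
Gy = (5+6- 17)/3 = -6/3 = -2.0000

G = (-22.3333, -2.0000)


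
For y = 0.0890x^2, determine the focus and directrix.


a = 0.0890
1/(4a) = 2.8090
Focus = (0, 2.8090)
Directrix: y = -2.8090

Focus = (0, 2.8090), Directrix: y = -2.8090


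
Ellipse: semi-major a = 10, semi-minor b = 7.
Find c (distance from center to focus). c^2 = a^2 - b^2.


c^2 = 10^2 - 7^2 = 100 - 49 = 51
c = sqrt(51) = 7.1414

c = 7.1414


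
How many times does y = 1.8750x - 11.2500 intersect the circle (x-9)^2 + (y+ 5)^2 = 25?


Substitute y = 1.8750x - 11.2500: (x-9)^2 + (1.8750x- 11.2500+ 5)^2 = 25
Expand to Ax^2 + Bx + C = 0, where b-k = -6.25
A = 1+m^2 = 4.515625
B = 2(m(b-k) - h) = 2(1.8750*(-6.25) - 9) = -41.4375
C = h^2 + (b-k)^2 - r^2 = 81 + 39.0625 - 25 = 95.0625
disc = B^2-4AC = 1717.0664 - 1717.0664 = 0
disc = 0

1 intersection point (tangent)


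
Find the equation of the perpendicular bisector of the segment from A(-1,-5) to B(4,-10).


Midpoint = (1.5, -7.5)
Slope of AB = dy/dx = -5/5 = -1.0000
Perp slope = -dx/dy = 5/5 = 1.0000
b = My - (perp slope)*Mx = -7.5 + (5*1.5)/(-5) = -7.5 - 1.5000 = -9.0000

y = 1.0000x - 9.0000


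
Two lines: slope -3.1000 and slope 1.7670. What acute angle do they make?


m1-m2 = -4.867
1+m1*m2 = -4.4777
tan(theta) = |-4.867/(-4.4777)| = 1.086942
theta = arctan(|-4.867/(-4.4777)|) = 47.3856 degrees (acute angle)

47.3856 degrees


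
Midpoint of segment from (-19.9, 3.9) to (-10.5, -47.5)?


Mx = (-19.9 - 10.5)/2 = -30.4/2 = -15.2000
My = (3.9 - 47.5)/2 = -43.6/2 = -21.8000

(-15.2000, -21.8000)


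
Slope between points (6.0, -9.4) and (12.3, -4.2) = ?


dy = -4.2 + 9.4 = 5.2
dx = 12.3 - 6.0 = 6.3
m = 5.2/6.3 = 0.8254

m = 0.8254


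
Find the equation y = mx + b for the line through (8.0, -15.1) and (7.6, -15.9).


m = (-0.8)/(-0.4) = 2.0000
b = y1 - m*x1 = -15.1 - (-0.8*8.0)/(-0.4) = -15.1 - 16.0000 = -31.1000

y = 2.0000x - 31.1000


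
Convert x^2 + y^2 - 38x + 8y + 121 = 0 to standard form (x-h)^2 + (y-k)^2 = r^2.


h = -D/2 = 38/2 = 19
k = -E/2 = -8/2 = -4
r^2 = h^2 + k^2 - F = 361 + 16 - 121 = 256
r = 16

Center (19, -4), radius = 16


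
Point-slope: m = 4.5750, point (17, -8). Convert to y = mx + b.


y + 8 = 4.5750(x - 17)
y = 4.5750x - 8 - 4.5750*17
y = 4.5750x - 85.7750

y = 4.5750x - 85.7750


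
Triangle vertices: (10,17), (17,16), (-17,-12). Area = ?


10*(16+ 12) = 280
17*(-12-17) = -493
-17*(17-16) = -17
sum = -230
Area = |-230|/2 = 115.0000

115.0000 sq units


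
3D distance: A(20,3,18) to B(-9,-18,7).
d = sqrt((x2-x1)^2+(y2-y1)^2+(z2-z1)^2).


dx=-29, dy=-21, dz=-11
d = sqrt(841+441+121) = sqrt(1403) = 37.4566

37.4566


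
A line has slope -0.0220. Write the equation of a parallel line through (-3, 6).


Parallel lines have equal slopes.
m2 = -0.0220
b2 = 6 + 0.0220*(-3) = 5.9340

y = -0.0220x + 5.9340


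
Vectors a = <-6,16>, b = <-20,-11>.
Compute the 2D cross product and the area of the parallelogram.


cross = -6*(-11) - 16*(-20) = 66 + 320 = 386
Parallelogram area = |386| = 386

cross = 386, parallelogram area = 386


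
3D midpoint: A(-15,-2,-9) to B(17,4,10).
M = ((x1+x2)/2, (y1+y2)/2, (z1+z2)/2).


Mx = (-15+17)/2 = 1.0000
My = (-2+4)/2 = 1.0000
Mz = (-9+10)/2 = 0.5000

M = (1.0000, 1.0000, 0.5000)


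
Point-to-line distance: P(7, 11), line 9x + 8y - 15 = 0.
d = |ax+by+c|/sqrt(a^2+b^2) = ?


|9*7 + 8*11 - 15| = |136| = 136
sqrt(81 + 64) = sqrt(145) = 12.0416
d = 136/sqrt(145) = 11.2942

11.2942


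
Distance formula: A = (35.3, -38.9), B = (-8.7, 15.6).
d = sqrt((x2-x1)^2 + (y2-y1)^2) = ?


dx = -8.7 - 35.3 = -44.0
dy = 15.6 + 38.9 = 54.5
d = sqrt(1936.0 + 2970.25) = sqrt(4906.25) = 70.0446

70.0446


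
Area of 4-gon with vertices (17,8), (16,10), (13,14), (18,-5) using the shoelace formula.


sum(xi*y_{i+1}) = 17*10 + 16*14 + 13*(-5) + 18*8 = 473
sum(yi*x_{i+1}) = 8*16 + 10*13 + 14*18 - 5*17 = 425
Area = |473 - 425|/2 = 48/2 = 24.0000

24.0000 sq units


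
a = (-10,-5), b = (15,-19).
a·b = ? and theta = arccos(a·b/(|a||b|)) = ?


a·b = -10*15 - 5*(-19) = -150 + 95 = -55
|a| = sqrt(100+25) = 11.1803
|b| = sqrt(225+361) = 24.2074
cos(theta) = -55/(sqrt(125)*sqrt(586)) = -55/sqrt(73250) = -0.203216
theta = arccos(-55/sqrt(73250)) = 101.7251 degrees

a·b = -55, theta = 101.7251 deg


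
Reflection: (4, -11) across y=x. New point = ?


Reflection rule for y=x: (y, x)
(4, -11) -> (-11, 4)

(-11, 4)


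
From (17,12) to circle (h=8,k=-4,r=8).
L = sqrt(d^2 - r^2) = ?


d = sqrt((17-8)^2 + (12+ 4)^2) = sqrt(81+256) = 18.3576
L = sqrt(337.0000 - 64) = sqrt(273.0000) = 16.5227

16.5227


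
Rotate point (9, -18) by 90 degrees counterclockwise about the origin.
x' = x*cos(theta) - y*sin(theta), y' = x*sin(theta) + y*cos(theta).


cos(90) = 0, sin(90) = 1
x' = 9*0 + 18*1 = 18
y' = 9*1 - 18*0 = 9

(18, 9)


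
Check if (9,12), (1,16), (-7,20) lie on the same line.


9*(16-20) + 1*(20-12) - 7*(12-16)
= -36 + 8 + 28 = 0

Yes, collinear (determinant = 0)


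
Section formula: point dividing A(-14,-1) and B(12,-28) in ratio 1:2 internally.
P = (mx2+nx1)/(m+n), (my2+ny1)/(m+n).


Px = (1*12 + 2*(-14))/3 = -16/3 = -5.3333
Py = (1*(-28) + 2*(-1))/3 = -30/3 = -10.0000

P = (-5.3333, -10.0000)


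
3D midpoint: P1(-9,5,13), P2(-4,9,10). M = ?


Mx = (-9- 4)/2 = -6.5000
My = (5+9)/2 = 7.0000
Mz = (13+10)/2 = 11.5000

M = (-6.5000, 7.0000, 11.5000)


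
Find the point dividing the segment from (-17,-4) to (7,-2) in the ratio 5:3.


Px = (5*7 + 3*(-17))/8 = -16/8 = -2.0000
Py = (5*(-2) + 3*(-4))/8 = -22/8 = -2.7500

P = (-2.0000, -2.7500)


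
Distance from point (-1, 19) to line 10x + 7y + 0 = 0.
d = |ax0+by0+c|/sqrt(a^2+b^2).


|10*(-1) + 7*19 + 0| = |123| = 123
sqrt(100 + 49) = sqrt(149) = 12.2066
d = 123/sqrt(149) = 10.0766

10.0766


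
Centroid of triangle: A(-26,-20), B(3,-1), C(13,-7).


Gx = (-26+3+13)/3 = -10/3 = -3.3333
Gy = (-20- 1- 7)/3 = -28/3 = -9.3333

G = (-3.3333, -9.3333)


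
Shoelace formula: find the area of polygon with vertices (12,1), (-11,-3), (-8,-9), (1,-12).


sum(xi*y_{i+1}) = 12*(-3) - 11*(-9) - 8*(-12) + 1*1 = 160
sum(yi*x_{i+1}) = 1*(-11) - 3*(-8) - 9*1 - 12*12 = -140
Area = |160 + 140|/2 = 300/2 = 150.0000

150.0000 sq units


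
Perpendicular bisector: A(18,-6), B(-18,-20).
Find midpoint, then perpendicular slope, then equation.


Midpoint = (0, -13)
Slope of AB = dy/dx = -14/(-36) = 0.3889
Perp slope = -dx/dy = -36/14 = -2.5714
b = My - (perp slope)*Mx = -13 + (-36*0)/(-14) = -13 + 0 = -13.0000

y = -2.5714x - 13.0000


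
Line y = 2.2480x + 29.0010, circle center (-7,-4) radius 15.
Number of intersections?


Substitute y = 2.2480x + 29.0010: (x+ 7)^2 + (2.2480x+29.0010+ 4)^2 = 225
Expand to Ax^2 + Bx + C = 0, where b-k = 33.001
A = 1+m^2 = 6.053504
B = 2(m(b-k) - h) = 2(2.2480*33.001 + 7) = 162.372496
C = h^2 + (b-k)^2 - r^2 = 49 + 1089.066001 - 225 = 913.066001
disc = B^2-4AC = 26364.8275 - 22108.9948 = 4255.8327
disc > 0

2 intersection points


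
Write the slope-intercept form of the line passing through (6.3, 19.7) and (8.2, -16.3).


m = (-36.0)/(1.9) = -18.9474
b = y1 - m*x1 = 19.7 - (-36.0*6.3)/(1.9) = 19.7 + 119.3684 = 139.0684

y = -18.9474x + 139.0684


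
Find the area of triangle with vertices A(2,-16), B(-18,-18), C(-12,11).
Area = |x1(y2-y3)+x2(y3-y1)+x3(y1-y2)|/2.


2*(-18-11) = -58
-18*(11+ 16) = -486
-12*(-16+ 18) = -24
sum = -568
Area = |-568|/2 = 284.0000

284.0000 sq units


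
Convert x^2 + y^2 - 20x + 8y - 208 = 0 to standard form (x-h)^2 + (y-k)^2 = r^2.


h = -D/2 = 20/2 = 10
k = -E/2 = -8/2 = -4
r^2 = h^2 + k^2 - F = 100 + 16 + 208 = 324
r = 18

Center (10, -4), radius = 18


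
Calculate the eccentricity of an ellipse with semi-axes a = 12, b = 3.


c = sqrt(144-9) = sqrt(135) = 11.6190
e = c/a = sqrt(135)/12 = 0.9682

e = 0.9682


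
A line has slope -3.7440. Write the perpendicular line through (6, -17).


Perpendicular slope = -1/m1 = -1/(-3.7440) = 0.2671
b2 = y0 - m2*x0 = -17 + 6/(-3.7440) = -17 - 1.6026 = -18.6026

y = 0.2671x - 18.6026


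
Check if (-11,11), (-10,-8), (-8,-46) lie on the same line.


-11*(-8+ 46) - 10*(-46-11) - 8*(11+ 8)
= -418 + 570 - 152 = 0

Yes, collinear (determinant = 0)


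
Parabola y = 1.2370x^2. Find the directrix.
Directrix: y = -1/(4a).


a = 1.2370
1/(4a) = 0.2021
directrix: y = -0.2021 = -0.2021

y = -0.2021


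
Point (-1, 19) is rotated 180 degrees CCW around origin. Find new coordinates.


cos(180) = -1, sin(180) = 0
x' = -1*(-1) - 19*0 = 1
y' = -1*0 + 19*(-1) = -19

(1, -19)


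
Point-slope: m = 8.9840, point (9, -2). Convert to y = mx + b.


y + 2 = 8.9840(x - 9)
y = 8.9840x - 2 - 8.9840*9
y = 8.9840x - 82.8560

y = 8.9840x - 82.8560


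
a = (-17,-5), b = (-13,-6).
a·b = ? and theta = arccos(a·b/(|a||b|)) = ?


a·b = -17*(-13) - 5*(-6) = 221 + 30 = 251
|a| = sqrt(289+25) = 17.7200
|b| = sqrt(169+36) = 14.3178
cos(theta) = 251/(sqrt(314)*sqrt(205)) = 251/sqrt(64370) = 0.989309
theta = arccos(251/sqrt(64370)) = 8.3856 degrees

a·b = 251, theta = 8.3856 deg


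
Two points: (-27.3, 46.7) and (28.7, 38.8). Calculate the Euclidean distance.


dx = 28.7 + 27.3 = 56.0
dy = 38.8 - 46.7 = -7.9
d = sqrt(3136.0 + 62.41) = sqrt(3198.41) = 56.5545

56.5545


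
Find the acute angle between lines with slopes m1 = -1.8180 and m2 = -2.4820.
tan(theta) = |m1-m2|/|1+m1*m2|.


m1-m2 = 0.664
1+m1*m2 = 5.512276
tan(theta) = |0.664/5.512276| = 0.120458
theta = arctan(|0.664/5.512276|) = 6.8687 degrees (acute angle)

6.8687 degrees


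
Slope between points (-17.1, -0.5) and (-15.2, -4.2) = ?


dy = -4.2 + 0.5 = -3.7
dx = -15.2 + 17.1 = 1.9
m = -3.7/1.9 = -1.9474

m = -1.9474


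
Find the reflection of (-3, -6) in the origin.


Reflection rule for origin: (-x, -y)
(-3, -6) -> (3, 6)

(3, 6)


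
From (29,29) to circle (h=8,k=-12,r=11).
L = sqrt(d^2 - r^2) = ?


d = sqrt((29-8)^2 + (29+ 12)^2) = sqrt(441+1681) = 46.0652
L = sqrt(2122.0000 - 121) = sqrt(2001.0000) = 44.7325

44.7325


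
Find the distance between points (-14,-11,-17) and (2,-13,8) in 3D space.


dx=16, dy=-2, dz=25
d = sqrt(256+4+625) = sqrt(885) = 29.7489

29.7489


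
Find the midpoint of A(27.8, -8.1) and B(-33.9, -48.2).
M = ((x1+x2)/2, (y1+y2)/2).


Mx = (27.8 - 33.9)/2 = -6.1/2 = -3.0500
My = (-8.1 - 48.2)/2 = -56.3/2 = -28.1500

(-3.0500, -28.1500)


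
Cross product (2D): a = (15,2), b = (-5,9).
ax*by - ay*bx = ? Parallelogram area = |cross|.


cross = 15*9 - 2*(-5) = 135 + 10 = 145
Parallelogram area = |145| = 145

cross = 145, parallelogram area = 145


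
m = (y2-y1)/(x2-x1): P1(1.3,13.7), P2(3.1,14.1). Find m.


dy = 14.1 - 13.7 = 0.4
dx = 3.1 - 1.3 = 1.8
m = 0.4/1.8 = 0.2222

m = 0.2222


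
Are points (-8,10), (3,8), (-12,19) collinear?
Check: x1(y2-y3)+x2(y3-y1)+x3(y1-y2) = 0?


-8*(8-19) + 3*(19-10) - 12*(10-8)
= 88 + 27 - 24 = 91

No, not collinear (determinant = 91)


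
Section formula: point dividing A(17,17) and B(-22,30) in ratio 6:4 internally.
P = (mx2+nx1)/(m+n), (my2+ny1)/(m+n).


Px = (6*(-22) + 4*17)/10 = -64/10 = -6.4000
Py = (6*30 + 4*17)/10 = 248/10 = 24.8000

P = (-6.4000, 24.8000)


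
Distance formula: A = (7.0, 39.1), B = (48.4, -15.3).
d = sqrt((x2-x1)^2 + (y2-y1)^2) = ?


dx = 48.4 - 7.0 = 41.4
dy = -15.3 - 39.1 = -54.4
d = sqrt(1713.96 + 2959.36) = sqrt(4673.32) = 68.3617

68.3617


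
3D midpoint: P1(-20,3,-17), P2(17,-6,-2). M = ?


Mx = (-20+17)/2 = -1.5000
My = (3- 6)/2 = -1.5000
Mz = (-17- 2)/2 = -9.5000

M = (-1.5000, -1.5000, -9.5000)


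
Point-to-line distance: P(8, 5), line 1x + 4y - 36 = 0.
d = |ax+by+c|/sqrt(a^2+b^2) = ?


|1*8 + 4*5 - 36| = |-8| = 8
sqrt(1 + 16) = sqrt(17) = 4.1231
d = 8/sqrt(17) = 1.9403

1.9403


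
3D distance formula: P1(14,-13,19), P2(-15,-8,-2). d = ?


dx=-29, dy=5, dz=-21
d = sqrt(841+25+441) = sqrt(1307) = 36.1525

36.1525


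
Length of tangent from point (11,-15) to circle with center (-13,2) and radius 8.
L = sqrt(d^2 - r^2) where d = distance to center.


d = sqrt((11+ 13)^2 + (-15-2)^2) = sqrt(576+289) = 29.4109
L = sqrt(865.0000 - 64) = sqrt(801.0000) = 28.3019

28.3019


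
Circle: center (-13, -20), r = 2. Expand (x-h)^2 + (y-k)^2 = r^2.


(x+ 13)^2 + (y+ 20)^2 = 2^2
D = -2h = 26, E = -2k = 40
F = h^2+k^2-r^2 = 169+400-4 = 565

x^2 + y^2 + 26x + 40y + 565 = 0


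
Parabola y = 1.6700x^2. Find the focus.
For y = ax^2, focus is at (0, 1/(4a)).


a = 1.6700
4a = 6.6800
focus = (0, 1/6.6800) = (0, 0.1497)

Focus = (0, 0.1497)


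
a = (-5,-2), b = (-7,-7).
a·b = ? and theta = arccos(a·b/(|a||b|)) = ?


a·b = -5*(-7) - 2*(-7) = 35 + 14 = 49
|a| = sqrt(25+4) = 5.3852
|b| = sqrt(49+49) = 9.8995
cos(theta) = 49/(sqrt(29)*sqrt(98)) = 49/sqrt(2842) = 0.919145
theta = arccos(49/sqrt(2842)) = 23.1986 degrees

a·b = 49, theta = 23.1986 deg


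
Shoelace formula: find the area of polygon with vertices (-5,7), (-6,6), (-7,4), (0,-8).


sum(xi*y_{i+1}) = -5*6 - 6*4 - 7*(-8) + 0*7 = 2
sum(yi*x_{i+1}) = 7*(-6) + 6*(-7) + 4*0 - 8*(-5) = -44
Area = |2 + 44|/2 = 46/2 = 23.0000

23.0000 sq units


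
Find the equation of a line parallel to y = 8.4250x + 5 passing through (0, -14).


Parallel lines have equal slopes.
m2 = 8.4250
b2 = -14 - 8.4250*0 = -14.0000

y = 8.4250x - 14.0000


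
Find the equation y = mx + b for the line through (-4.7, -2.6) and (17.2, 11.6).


m = (14.2)/(21.9) = 0.6484
b = y1 - m*x1 = -2.6 - (14.2*(-4.7))/(21.9) = -2.6 + 3.0475 = 0.4475

y = 0.6484x + 0.4475


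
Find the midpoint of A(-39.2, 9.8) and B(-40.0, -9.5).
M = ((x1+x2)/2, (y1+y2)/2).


Mx = (-39.2 - 40.0)/2 = -79.2/2 = -39.6000
My = (9.8 - 9.5)/2 = 0.3/2 = 0.1500

(-39.6000, 0.1500)


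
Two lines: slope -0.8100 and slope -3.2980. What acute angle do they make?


m1-m2 = 2.488
1+m1*m2 = 3.67138
tan(theta) = |2.488/3.67138| = 0.677674
theta = arctan(|2.488/3.67138|) = 34.1245 degrees (acute angle)

34.1245 degrees


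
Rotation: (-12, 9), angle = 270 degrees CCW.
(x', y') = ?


cos(270) = 0, sin(270) = -1
x' = -12*0 - 9*(-1) = 9
y' = -12*(-1) + 9*0 = 12

(9, 12)


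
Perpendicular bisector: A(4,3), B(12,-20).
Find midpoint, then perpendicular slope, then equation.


Midpoint = (8, -8.5)
Slope of AB = dy/dx = -23/8 = -2.8750
Perp slope = -dx/dy = 8/23 = 0.3478
b = My - (perp slope)*Mx = -8.5 + (8*8)/(-23) = -8.5 - 2.7826 = -11.2826

y = 0.3478x - 11.2826


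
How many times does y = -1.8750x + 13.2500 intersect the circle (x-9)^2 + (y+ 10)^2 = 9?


Substitute y = -1.8750x + 13.2500: (x-9)^2 + (-1.8750x+13.2500+ 10)^2 = 9
Expand to Ax^2 + Bx + C = 0, where b-k = 23.25
A = 1+m^2 = 4.515625
B = 2(m(b-k) - h) = 2(-1.8750*23.25 - 9) = -105.1875
C = h^2 + (b-k)^2 - r^2 = 81 + 540.5625 - 9 = 612.5625
disc = B^2-4AC = 11064.4102 - 11064.4102 = 0
disc = 0

1 intersection point (tangent)


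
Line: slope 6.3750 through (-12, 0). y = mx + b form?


y - 0 = 6.3750(x + 12)
y = 6.3750x + 0 - 6.3750*(-12)
y = 6.3750x + 76.5000

y = 6.3750x + 76.5000


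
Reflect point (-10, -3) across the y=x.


Reflection rule for y=x: (y, x)
(-10, -3) -> (-3, -10)

(-3, -10)


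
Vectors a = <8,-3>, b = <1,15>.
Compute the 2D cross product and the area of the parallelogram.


cross = 8*15 + 3*1 = 120 + 3 = 123
Parallelogram area = |123| = 123

cross = 123, parallelogram area = 123


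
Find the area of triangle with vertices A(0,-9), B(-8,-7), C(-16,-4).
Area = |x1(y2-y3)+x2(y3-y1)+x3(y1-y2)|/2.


0*(-7+ 4) = 0
-8*(-4+ 9) = -40
-16*(-9+ 7) = 32
sum = -8
Area = |-8|/2 = 4.0000

4.0000 sq units


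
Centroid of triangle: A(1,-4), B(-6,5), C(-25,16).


Gx = (1- 6- 25)/3 = -30/3 = -10.0000
Gy = (-4+5+16)/3 = 17/3 = 5.6667

G = (-10.0000, 5.6667)


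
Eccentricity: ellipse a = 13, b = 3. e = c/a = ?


c = sqrt(169-9) = sqrt(160) = 12.6491
e = c/a = sqrt(160)/13 = 0.9730

e = 0.9730


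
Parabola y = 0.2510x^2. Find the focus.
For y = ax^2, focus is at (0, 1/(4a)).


a = 0.2510
4a = 1.0040
focus = (0, 1/1.0040) = (0, 0.9960)

Focus = (0, 0.9960)


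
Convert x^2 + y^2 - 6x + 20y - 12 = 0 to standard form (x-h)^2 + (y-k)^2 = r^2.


h = -D/2 = 6/2 = 3
k = -E/2 = -20/2 = -10
r^2 = h^2 + k^2 - F = 9 + 100 + 12 = 121
r = 11

Center (3, -10), radius = 11


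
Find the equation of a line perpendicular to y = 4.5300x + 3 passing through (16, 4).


Perpendicular slope = -1/m1 = -1/4.5300 = -0.2208
b2 = y0 - m2*x0 = 4 + 16/4.5300 = 4 + 3.5320 = 7.5320

y = -0.2208x + 7.5320


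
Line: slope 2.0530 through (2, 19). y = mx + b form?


y - 19 = 2.0530(x - 2)
y = 2.0530x + 19 - 2.0530*2
y = 2.0530x + 14.8940

y = 2.0530x + 14.8940


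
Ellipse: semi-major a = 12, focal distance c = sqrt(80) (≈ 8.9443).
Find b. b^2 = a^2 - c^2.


b^2 = 12^2 - (sqrt(80))^2 = 144 - 80 = 64
b = sqrt(64) = 8

b = 8


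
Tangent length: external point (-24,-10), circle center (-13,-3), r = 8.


d = sqrt((-24+ 13)^2 + (-10+ 3)^2) = sqrt(121+49) = 13.0384
L = sqrt(170.0000 - 64) = sqrt(106.0000) = 10.2956

10.2956


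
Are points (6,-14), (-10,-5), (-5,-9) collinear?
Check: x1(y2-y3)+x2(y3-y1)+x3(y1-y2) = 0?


6*(-5+ 9) - 10*(-9+ 14) - 5*(-14+ 5)
= 24 - 50 + 45 = 19

No, not collinear (determinant = 19)


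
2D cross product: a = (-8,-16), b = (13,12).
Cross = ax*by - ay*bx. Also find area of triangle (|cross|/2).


cross = -8*12 + 16*13 = -96 + 208 = 112
Triangle area = |112|/2 = 112/2 = 56.0000

cross = 112, triangle area = 56.0000


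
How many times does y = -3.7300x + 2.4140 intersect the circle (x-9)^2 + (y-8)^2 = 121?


Substitute y = -3.7300x + 2.4140: (x-9)^2 + (-3.7300x+2.4140-8)^2 = 121
Expand to Ax^2 + Bx + C = 0, where b-k = -5.586
A = 1+m^2 = 14.9129
B = 2(m(b-k) - h) = 2(-3.7300*(-5.586) - 9) = 23.67156
C = h^2 + (b-k)^2 - r^2 = 81 + 31.203396 - 121 = -8.796604
disc = B^2-4AC = 560.3428 + 524.7315 = 1085.0743
disc > 0

2 intersection points


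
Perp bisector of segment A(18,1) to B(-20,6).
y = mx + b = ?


Midpoint = (-1, 3.5)
Slope of AB = dy/dx = 5/(-38) = -0.1316
Perp slope = -dx/dy = 38/5 = 7.6000
b = My - (perp slope)*Mx = 3.5 + (-38*(-1))/5 = 3.5 + 7.6000 = 11.1000

y = 7.6000x + 11.1000


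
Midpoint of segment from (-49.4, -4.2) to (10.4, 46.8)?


Mx = (-49.4 + 10.4)/2 = -39.0/2 = -19.5000
My = (-4.2 + 46.8)/2 = 42.6/2 = 21.3000

(-19.5000, 21.3000)


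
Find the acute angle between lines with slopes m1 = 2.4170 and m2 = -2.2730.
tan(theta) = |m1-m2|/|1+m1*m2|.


m1-m2 = 4.69
1+m1*m2 = -4.493841
tan(theta) = |4.69/(-4.493841)| = 1.043651
theta = arctan(|4.69/(-4.493841)|) = 46.2236 degrees (acute angle)

46.2236 degrees


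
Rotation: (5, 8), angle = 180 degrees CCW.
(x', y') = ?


cos(180) = -1, sin(180) = 0
x' = 5*(-1) - 8*0 = -5
y' = 5*0 + 8*(-1) = -8

(-5, -8)


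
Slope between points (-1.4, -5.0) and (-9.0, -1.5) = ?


dy = -1.5 + 5.0 = 3.5
dx = -9.0 + 1.4 = -7.6
m = 3.5/(-7.6) = -0.4605

m = -0.4605


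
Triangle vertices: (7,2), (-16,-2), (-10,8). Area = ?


7*(-2-8) = -70
-16*(8-2) = -96
-10*(2+ 2) = -40
sum = -206
Area = |-206|/2 = 103.0000

103.0000 sq units


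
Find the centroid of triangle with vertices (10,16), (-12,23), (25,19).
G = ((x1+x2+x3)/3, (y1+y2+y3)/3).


Gx = (10- 12+25)/3 = 23/3 = 7.6667
Gy = (16+23+19)/3 = 58/3 = 19.3333

G = (7.6667, 19.3333)


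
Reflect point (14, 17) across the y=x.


Reflection rule for y=x: (y, x)
(14, 17) -> (17, 14)

(17, 14)


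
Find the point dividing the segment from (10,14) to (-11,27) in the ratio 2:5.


Px = (2*(-11) + 5*10)/7 = 28/7 = 4.0000
Py = (2*27 + 5*14)/7 = 124/7 = 17.7143

P = (4.0000, 17.7143)


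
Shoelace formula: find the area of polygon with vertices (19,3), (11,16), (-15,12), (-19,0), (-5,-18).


sum(xi*y_{i+1}) = 19*16 + 11*12 - 15*0 - 19*(-18) - 5*3 = 763
sum(yi*x_{i+1}) = 3*11 + 16*(-15) + 12*(-19) + 0*(-5) - 18*19 = -777
Area = |763 + 777|/2 = 1540/2 = 770.0000

770.0000 sq units


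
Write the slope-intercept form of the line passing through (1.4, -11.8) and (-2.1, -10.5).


m = (1.3)/(-3.5) = -0.3714
b = y1 - m*x1 = -11.8 - (1.3*1.4)/(-3.5) = -11.8 + 0.5200 = -11.2800

y = -0.3714x - 11.2800


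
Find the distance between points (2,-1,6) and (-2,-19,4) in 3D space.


dx=-4, dy=-18, dz=-2
d = sqrt(16+324+4) = sqrt(344) = 18.5472

18.5472


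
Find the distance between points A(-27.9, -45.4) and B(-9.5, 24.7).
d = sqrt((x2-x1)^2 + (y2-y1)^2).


dx = -9.5 + 27.9 = 18.4
dy = 24.7 + 45.4 = 70.1
d = sqrt(338.56 + 4914.01) = sqrt(5252.57) = 72.4746

72.4746


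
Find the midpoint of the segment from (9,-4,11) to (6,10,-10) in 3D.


Mx = (9+6)/2 = 7.5000
My = (-4+10)/2 = 3.0000
Mz = (11- 10)/2 = 0.5000

M = (7.5000, 3.0000, 0.5000)


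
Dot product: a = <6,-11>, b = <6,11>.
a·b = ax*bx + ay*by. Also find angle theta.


a·b = 6*6 - 11*11 = 36 - 121 = -85
|a| = sqrt(36+121) = 12.5300
|b| = sqrt(36+121) = 12.5300
cos(theta) = -85/(sqrt(157)*sqrt(157)) = -85/sqrt(24649) = -0.541401
theta = arccos(-85/sqrt(24649)) = 122.7791 degrees

a·b = -85, theta = 122.7791 deg


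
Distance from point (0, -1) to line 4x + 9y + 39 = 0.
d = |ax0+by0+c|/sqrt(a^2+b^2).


|4*0 + 9*(-1) + 39| = |30| = 30
sqrt(16 + 81) = sqrt(97) = 9.8489
d = 30/sqrt(97) = 3.0460

3.0460


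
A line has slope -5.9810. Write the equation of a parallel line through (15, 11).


Parallel lines have equal slopes.
m2 = -5.9810
b2 = 11 + 5.9810*15 = 100.7150

y = -5.9810x + 100.7150


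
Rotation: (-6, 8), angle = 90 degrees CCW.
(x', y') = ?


cos(90) = 0, sin(90) = 1
x' = -6*0 - 8*1 = -8
y' = -6*1 + 8*0 = -6

(-8, -6)


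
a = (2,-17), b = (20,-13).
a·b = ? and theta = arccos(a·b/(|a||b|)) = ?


a·b = 2*20 - 17*(-13) = 40 + 221 = 261
|a| = sqrt(4+289) = 17.1172
|b| = sqrt(400+169) = 23.8537
cos(theta) = 261/(sqrt(293)*sqrt(569)) = 261/sqrt(166717) = 0.639220
theta = arccos(261/sqrt(166717)) = 50.2663 degrees

a·b = 261, theta = 50.2663 deg


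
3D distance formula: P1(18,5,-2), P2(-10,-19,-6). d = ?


dx=-28, dy=-24, dz=-4
d = sqrt(784+576+16) = sqrt(1376) = 37.0945

37.0945


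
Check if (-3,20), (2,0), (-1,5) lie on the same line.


-3*(0-5) + 2*(5-20) - 1*(20-0)
= 15 - 30 - 20 = -35

No, not collinear (determinant = -35)


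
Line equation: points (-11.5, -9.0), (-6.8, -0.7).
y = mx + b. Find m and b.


m = (8.3)/(4.7) = 1.7660
b = y1 - m*x1 = -9.0 - (8.3*(-11.5))/(4.7) = -9.0 + 20.3085 = 11.3085

y = 1.7660x + 11.3085


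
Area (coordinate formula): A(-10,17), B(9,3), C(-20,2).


-10*(3-2) = -10
9*(2-17) = -135
-20*(17-3) = -280
sum = -425
Area = |-425|/2 = 212.5000

212.5000 sq units


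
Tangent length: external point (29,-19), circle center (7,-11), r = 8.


d = sqrt((29-7)^2 + (-19+ 11)^2) = sqrt(484+64) = 23.4094
L = sqrt(548.0000 - 64) = sqrt(484.0000) = 22.0000

22.0000


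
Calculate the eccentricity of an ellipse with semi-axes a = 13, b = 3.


c = sqrt(169-9) = sqrt(160) = 12.6491
e = c/a = sqrt(160)/13 = 0.9730

e = 0.9730


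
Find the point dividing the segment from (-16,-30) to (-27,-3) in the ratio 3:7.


Px = (3*(-27) + 7*(-16))/10 = -193/10 = -19.3000
Py = (3*(-3) + 7*(-30))/10 = -219/10 = -21.9000

P = (-19.3000, -21.9000)


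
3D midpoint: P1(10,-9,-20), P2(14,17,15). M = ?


Mx = (10+14)/2 = 12.0000
My = (-9+17)/2 = 4.0000
Mz = (-20+15)/2 = -2.5000

M = (12.0000, 4.0000, -2.5000)


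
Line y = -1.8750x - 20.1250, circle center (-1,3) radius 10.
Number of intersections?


Substitute y = -1.8750x - 20.1250: (x+ 1)^2 + (-1.8750x- 20.1250-3)^2 = 100
Expand to Ax^2 + Bx + C = 0, where b-k = -23.125
A = 1+m^2 = 4.515625
B = 2(m(b-k) - h) = 2(-1.8750*(-23.125) + 1) = 88.71875
C = h^2 + (b-k)^2 - r^2 = 1 + 534.765625 - 100 = 435.765625
disc = B^2-4AC = 7871.0166 - 7871.0166 = 0
disc = 0

1 intersection point (tangent)


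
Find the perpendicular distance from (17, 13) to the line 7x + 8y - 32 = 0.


|7*17 + 8*13 - 32| = |191| = 191
sqrt(49 + 64) = sqrt(113) = 10.6301
d = 191/sqrt(113) = 17.9678

17.9678


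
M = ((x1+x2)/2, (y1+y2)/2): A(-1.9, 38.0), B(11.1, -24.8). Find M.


Mx = (-1.9 + 11.1)/2 = 9.2/2 = 4.6000
My = (38.0 - 24.8)/2 = 13.2/2 = 6.6000

(4.6000, 6.6000)


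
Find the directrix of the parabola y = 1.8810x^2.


a = 1.8810
1/(4a) = 0.1329
directrix: y = -0.1329 = -0.1329

y = -0.1329


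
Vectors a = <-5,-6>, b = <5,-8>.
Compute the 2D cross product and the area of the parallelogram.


cross = -5*(-8) + 6*5 = 40 + 30 = 70
Parallelogram area = |70| = 70

cross = 70, parallelogram area = 70


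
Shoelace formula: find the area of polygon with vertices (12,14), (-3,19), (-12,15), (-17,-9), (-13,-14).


sum(xi*y_{i+1}) = 12*19 - 3*15 - 12*(-9) - 17*(-14) - 13*14 = 347
sum(yi*x_{i+1}) = 14*(-3) + 19*(-12) + 15*(-17) - 9*(-13) - 14*12 = -576
Area = |347 + 576|/2 = 923/2 = 461.5000

461.5000 sq units


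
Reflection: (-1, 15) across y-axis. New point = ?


Reflection rule for y-axis: (-x, y)
(-1, 15) -> (1, 15)

(1, 15)


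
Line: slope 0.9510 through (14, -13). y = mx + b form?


y + 13 = 0.9510(x - 14)
y = 0.9510x - 13 - 0.9510*14
y = 0.9510x - 26.3140

y = 0.9510x - 26.3140


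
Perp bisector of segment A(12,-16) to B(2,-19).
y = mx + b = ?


Midpoint = (7, -17.5)
Slope of AB = dy/dx = -3/(-10) = 0.3000
Perp slope = -dx/dy = -10/3 = -3.3333
b = My - (perp slope)*Mx = -17.5 + (-10*7)/(-3) = -17.5 + 23.3333 = 5.8333

y = -3.3333x + 5.8333


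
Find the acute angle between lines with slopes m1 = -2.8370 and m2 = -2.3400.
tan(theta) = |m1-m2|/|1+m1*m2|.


m1-m2 = -0.497
1+m1*m2 = 7.63858
tan(theta) = |-0.497/7.63858| = 0.065064
theta = arctan(|-0.497/7.63858|) = 3.7227 degrees (acute angle)

3.7227 degrees


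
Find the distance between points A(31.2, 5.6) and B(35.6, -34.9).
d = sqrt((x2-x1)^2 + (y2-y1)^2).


dx = 35.6 - 31.2 = 4.4
dy = -34.9 - 5.6 = -40.5
d = sqrt(19.36 + 1640.25) = sqrt(1659.61) = 40.7383

40.7383


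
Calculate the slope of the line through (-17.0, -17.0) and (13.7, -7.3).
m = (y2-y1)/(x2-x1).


dy = -7.3 + 17.0 = 9.7
dx = 13.7 + 17.0 = 30.7
m = 9.7/30.7 = 0.3160

m = 0.3160


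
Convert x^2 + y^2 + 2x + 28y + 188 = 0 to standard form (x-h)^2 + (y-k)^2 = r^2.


h = -D/2 = -2/2 = -1
k = -E/2 = -28/2 = -14
r^2 = h^2 + k^2 - F = 1 + 196 - 188 = 9
r = 3

Center (-1, -14), radius = 3


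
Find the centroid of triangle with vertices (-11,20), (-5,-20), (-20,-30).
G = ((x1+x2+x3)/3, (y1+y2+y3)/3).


Gx = (-11- 5- 20)/3 = -36/3 = -12.0000
Gy = (20- 20- 30)/3 = -30/3 = -10.0000

G = (-12.0000, -10.0000)


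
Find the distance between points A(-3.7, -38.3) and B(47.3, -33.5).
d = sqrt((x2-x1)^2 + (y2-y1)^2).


dx = 47.3 + 3.7 = 51.0
dy = -33.5 + 38.3 = 4.8
d = sqrt(2601.0 + 23.04) = sqrt(2624.04) = 51.2254

51.2254


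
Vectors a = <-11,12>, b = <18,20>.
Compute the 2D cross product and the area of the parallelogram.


cross = -11*20 - 12*18 = -220 - 216 = -436
Parallelogram area = |-436| = 436

cross = -436, parallelogram area = 436


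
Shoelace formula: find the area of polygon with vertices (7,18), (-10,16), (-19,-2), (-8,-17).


sum(xi*y_{i+1}) = 7*16 - 10*(-2) - 19*(-17) - 8*18 = 311
sum(yi*x_{i+1}) = 18*(-10) + 16*(-19) - 2*(-8) - 17*7 = -587
Area = |311 + 587|/2 = 898/2 = 449.0000

449.0000 sq units


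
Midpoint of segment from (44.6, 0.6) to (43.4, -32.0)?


Mx = (44.6 + 43.4)/2 = 88.0/2 = 44.0000
My = (0.6 - 32.0)/2 = -31.4/2 = -15.7000

(44.0000, -15.7000)


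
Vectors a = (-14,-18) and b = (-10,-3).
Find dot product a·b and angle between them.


a·b = -14*(-10) - 18*(-3) = 140 + 54 = 194
|a| = sqrt(196+324) = 22.8035
|b| = sqrt(100+9) = 10.4403
cos(theta) = 194/(sqrt(520)*sqrt(109)) = 194/sqrt(56680) = 0.814867
theta = arccos(194/sqrt(56680)) = 35.4258 degrees

a·b = 194, theta = 35.4258 deg


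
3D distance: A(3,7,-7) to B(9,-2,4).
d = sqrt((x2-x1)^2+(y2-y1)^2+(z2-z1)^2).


dx=6, dy=-9, dz=11
d = sqrt(36+81+121) = sqrt(238) = 15.4272

15.4272


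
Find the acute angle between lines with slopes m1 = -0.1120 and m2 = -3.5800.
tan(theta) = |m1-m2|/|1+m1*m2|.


m1-m2 = 3.468
1+m1*m2 = 1.40096
tan(theta) = |3.468/1.40096| = 2.475445
theta = arctan(|3.468/1.40096|) = 68.0029 degrees (acute angle)

68.0029 degrees


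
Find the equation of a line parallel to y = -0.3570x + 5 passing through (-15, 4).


Parallel lines have equal slopes.
m2 = -0.3570
b2 = 4 + 0.3570*(-15) = -1.3550

y = -0.3570x - 1.3550


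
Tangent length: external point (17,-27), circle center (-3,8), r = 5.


d = sqrt((17+ 3)^2 + (-27-8)^2) = sqrt(400+1225) = 40.3113
L = sqrt(1625.0000 - 25) = sqrt(1600.0000) = 40.0000

40.0000


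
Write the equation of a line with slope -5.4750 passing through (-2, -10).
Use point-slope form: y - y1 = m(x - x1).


y + 10 = -5.4750(x + 2)
y = -5.4750x - 10 + 5.4750*(-2)
y = -5.4750x - 20.9500

y = -5.4750x - 20.9500


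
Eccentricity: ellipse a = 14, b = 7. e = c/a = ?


c = sqrt(196-49) = sqrt(147) = 12.1244
e = c/a = sqrt(147)/14 = 0.8660

e = 0.8660


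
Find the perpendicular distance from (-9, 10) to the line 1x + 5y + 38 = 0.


|1*(-9) + 5*10 + 38| = |79| = 79
sqrt(1 + 25) = sqrt(26) = 5.0990
d = 79/sqrt(26) = 15.4932

15.4932


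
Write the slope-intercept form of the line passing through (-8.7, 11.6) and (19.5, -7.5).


m = (-19.1)/(28.2) = -0.6773
b = y1 - m*x1 = 11.6 - (-19.1*(-8.7))/(28.2) = 11.6 - 5.8926 = 5.7074

y = -0.6773x + 5.7074


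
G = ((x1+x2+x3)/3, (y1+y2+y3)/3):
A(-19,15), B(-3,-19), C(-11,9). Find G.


Gx = (-19- 3- 11)/3 = -33/3 = -11.0000
Gy = (15- 19+9)/3 = 5/3 = 1.6667

G = (-11.0000, 1.6667)


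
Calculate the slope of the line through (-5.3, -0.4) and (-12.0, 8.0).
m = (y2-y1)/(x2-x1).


dy = 8.0 + 0.4 = 8.4
dx = -12.0 + 5.3 = -6.7
m = 8.4/(-6.7) = -1.2537

m = -1.2537


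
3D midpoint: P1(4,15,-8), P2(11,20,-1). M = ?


Mx = (4+11)/2 = 7.5000
My = (15+20)/2 = 17.5000
Mz = (-8- 1)/2 = -4.5000

M = (7.5000, 17.5000, -4.5000)


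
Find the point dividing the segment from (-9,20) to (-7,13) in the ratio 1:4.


Px = (1*(-7) + 4*(-9))/5 = -43/5 = -8.6000
Py = (1*13 + 4*20)/5 = 93/5 = 18.6000

P = (-8.6000, 18.6000)


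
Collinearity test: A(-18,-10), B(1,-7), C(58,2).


-18*(-7-2) + 1*(2+ 10) + 58*(-10+ 7)
= 162 + 12 - 174 = 0

Yes, collinear (determinant = 0)


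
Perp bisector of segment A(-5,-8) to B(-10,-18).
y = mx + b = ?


Midpoint = (-7.5, -13)
Slope of AB = dy/dx = -10/(-5) = 2.0000
Perp slope = -dx/dy = -5/10 = -0.5000
b = My - (perp slope)*Mx = -13 + (-5*(-7.5))/(-10) = -13 - 3.7500 = -16.7500

y = -0.5000x - 16.7500


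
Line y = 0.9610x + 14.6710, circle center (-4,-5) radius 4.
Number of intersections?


Substitute y = 0.9610x + 14.6710: (x+ 4)^2 + (0.9610x+14.6710+ 5)^2 = 16
Expand to Ax^2 + Bx + C = 0, where b-k = 19.671
A = 1+m^2 = 1.923521
B = 2(m(b-k) - h) = 2(0.9610*19.671 + 4) = 45.807662
C = h^2 + (b-k)^2 - r^2 = 16 + 386.948241 - 16 = 386.948241
disc = B^2-4AC = 2098.3419 - 2977.2123 = -878.8704
disc < 0

0 intersection points


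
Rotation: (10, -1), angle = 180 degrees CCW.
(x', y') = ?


cos(180) = -1, sin(180) = 0
x' = 10*(-1) + 1*0 = -10
y' = 10*0 - 1*(-1) = 1

(-10, 1)


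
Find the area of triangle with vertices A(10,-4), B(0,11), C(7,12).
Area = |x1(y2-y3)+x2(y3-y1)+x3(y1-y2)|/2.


10*(11-12) = -10
0*(12+ 4) = 0
7*(-4-11) = -105
sum = -115
Area = |-115|/2 = 57.5000

57.5000 sq units


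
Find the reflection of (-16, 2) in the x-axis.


Reflection rule for x-axis: (x, -y)
(-16, 2) -> (-16, -2)

(-16, -2)


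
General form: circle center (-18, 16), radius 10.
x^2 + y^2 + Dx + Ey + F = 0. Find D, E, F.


(x+ 18)^2 + (y-16)^2 = 10^2
D = -2h = 36, E = -2k = -32
F = h^2+k^2-r^2 = 324+256-100 = 480

D = 36, E = -32, F = 480


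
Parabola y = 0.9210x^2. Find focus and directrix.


a = 0.9210
1/(4a) = 0.2714
Focus = (0, 0.2714)
Directrix: y = -0.2714

Focus = (0, 0.2714), Directrix: y = -0.2714


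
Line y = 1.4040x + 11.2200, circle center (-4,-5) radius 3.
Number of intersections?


Substitute y = 1.4040x + 11.2200: (x+ 4)^2 + (1.4040x+11.2200+ 5)^2 = 9
Expand to Ax^2 + Bx + C = 0, where b-k = 16.22
A = 1+m^2 = 2.971216
B = 2(m(b-k) - h) = 2(1.4040*16.22 + 4) = 53.54576
C = h^2 + (b-k)^2 - r^2 = 16 + 263.0884 - 9 = 270.0884
disc = B^2-4AC = 2867.1484 - 3209.9639 = -342.8155
disc < 0

0 intersection points


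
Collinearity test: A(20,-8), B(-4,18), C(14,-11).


20*(18+ 11) - 4*(-11+ 8) + 14*(-8-18)
= 580 + 12 - 364 = 228

No, not collinear (determinant = 228)


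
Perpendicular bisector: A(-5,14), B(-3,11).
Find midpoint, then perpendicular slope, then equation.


Midpoint = (-4, 12.5)
Slope of AB = dy/dx = -3/2 = -1.5000
Perp slope = -dx/dy = 2/3 = 0.6667
b = My - (perp slope)*Mx = 12.5 + (2*(-4))/(-3) = 12.5 + 2.6667 = 15.1667

y = 0.6667x + 15.1667


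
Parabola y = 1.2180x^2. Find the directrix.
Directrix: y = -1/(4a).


a = 1.2180
1/(4a) = 0.2053
directrix: y = -0.2053 = -0.2053

y = -0.2053


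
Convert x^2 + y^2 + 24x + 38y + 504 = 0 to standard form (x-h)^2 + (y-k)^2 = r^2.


h = -D/2 = -24/2 = -12
k = -E/2 = -38/2 = -19
r^2 = h^2 + k^2 - F = 144 + 361 - 504 = 1
r = 1

Center (-12, -19), radius = 1


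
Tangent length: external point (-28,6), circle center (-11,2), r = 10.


d = sqrt((-28+ 11)^2 + (6-2)^2) = sqrt(289+16) = 17.4642
L = sqrt(305.0000 - 100) = sqrt(205.0000) = 14.3178

14.3178


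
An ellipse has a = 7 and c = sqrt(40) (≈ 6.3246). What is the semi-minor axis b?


b^2 = 7^2 - (sqrt(40))^2 = 49 - 40 = 9
b = sqrt(9) = 3

b = 3


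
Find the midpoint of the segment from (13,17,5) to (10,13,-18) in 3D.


Mx = (13+10)/2 = 11.5000
My = (17+13)/2 = 15.0000
Mz = (5- 18)/2 = -6.5000

M = (11.5000, 15.0000, -6.5000)


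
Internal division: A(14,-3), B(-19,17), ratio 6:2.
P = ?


Px = (6*(-19) + 2*14)/8 = -86/8 = -10.7500
Py = (6*17 + 2*(-3))/8 = 96/8 = 12.0000

P = (-10.7500, 12.0000)


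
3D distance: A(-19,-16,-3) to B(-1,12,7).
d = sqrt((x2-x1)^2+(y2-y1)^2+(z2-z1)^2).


dx=18, dy=28, dz=10
d = sqrt(324+784+100) = sqrt(1208) = 34.7563

34.7563


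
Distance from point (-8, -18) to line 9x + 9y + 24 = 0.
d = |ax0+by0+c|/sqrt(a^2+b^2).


|9*(-8) + 9*(-18) + 24| = |-210| = 210
sqrt(81 + 81) = sqrt(162) = 12.7279
d = 210/sqrt(162) = 16.4992

16.4992


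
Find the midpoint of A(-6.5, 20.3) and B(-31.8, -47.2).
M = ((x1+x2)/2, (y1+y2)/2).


Mx = (-6.5 - 31.8)/2 = -38.3/2 = -19.1500
My = (20.3 - 47.2)/2 = -26.9/2 = -13.4500

(-19.1500, -13.4500)


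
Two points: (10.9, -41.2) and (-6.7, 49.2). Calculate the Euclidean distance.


dx = -6.7 - 10.9 = -17.6
dy = 49.2 + 41.2 = 90.4
d = sqrt(309.76 + 8172.16) = sqrt(8481.92) = 92.0973

92.0973


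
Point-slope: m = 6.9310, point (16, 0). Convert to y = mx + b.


y - 0 = 6.9310(x - 16)
y = 6.9310x + 0 - 6.9310*16
y = 6.9310x - 110.8960

y = 6.9310x - 110.8960


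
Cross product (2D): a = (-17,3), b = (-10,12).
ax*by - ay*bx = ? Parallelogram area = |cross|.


cross = -17*12 - 3*(-10) = -204 + 30 = -174
Parallelogram area = |-174| = 174

cross = -174, parallelogram area = 174


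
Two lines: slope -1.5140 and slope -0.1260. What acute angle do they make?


m1-m2 = -1.388
1+m1*m2 = 1.190764
tan(theta) = |-1.388/1.190764| = 1.165638
theta = arctan(|-1.388/1.190764|) = 49.3737 degrees (acute angle)

49.3737 degrees


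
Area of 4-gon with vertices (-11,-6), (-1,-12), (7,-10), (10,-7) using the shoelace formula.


sum(xi*y_{i+1}) = -11*(-12) - 1*(-10) + 7*(-7) + 10*(-6) = 33
sum(yi*x_{i+1}) = -6*(-1) - 12*7 - 10*10 - 7*(-11) = -101
Area = |33 + 101|/2 = 134/2 = 67.0000

67.0000 sq units


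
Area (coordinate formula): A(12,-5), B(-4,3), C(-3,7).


12*(3-7) = -48
-4*(7+ 5) = -48
-3*(-5-3) = 24
sum = -72
Area = |-72|/2 = 36.0000

36.0000 sq units


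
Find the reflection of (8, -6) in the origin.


Reflection rule for origin: (-x, -y)
(8, -6) -> (-8, 6)

(-8, 6)


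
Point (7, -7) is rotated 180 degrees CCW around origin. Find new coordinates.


cos(180) = -1, sin(180) = 0
x' = 7*(-1) + 7*0 = -7
y' = 7*0 - 7*(-1) = 7

(-7, 7)


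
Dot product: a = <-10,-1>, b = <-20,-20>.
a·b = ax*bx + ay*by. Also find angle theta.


a·b = -10*(-20) - 1*(-20) = 200 + 20 = 220
|a| = sqrt(100+1) = 10.0499
|b| = sqrt(400+400) = 28.2843
cos(theta) = 220/(sqrt(101)*sqrt(800)) = 220/sqrt(80800) = 0.773957
theta = arccos(220/sqrt(80800)) = 39.2894 degrees

a·b = 220, theta = 39.2894 deg


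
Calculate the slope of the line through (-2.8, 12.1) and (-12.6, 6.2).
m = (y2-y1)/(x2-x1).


dy = 6.2 - 12.1 = -5.9
dx = -12.6 + 2.8 = -9.8
m = -5.9/(-9.8) = 0.6020

m = 0.6020


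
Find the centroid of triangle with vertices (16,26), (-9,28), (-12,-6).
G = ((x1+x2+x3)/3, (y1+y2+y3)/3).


Gx = (16- 9- 12)/3 = -5/3 = -1.6667
Gy = (26+28- 6)/3 = 48/3 = 16.0000

G = (-1.6667, 16.0000)


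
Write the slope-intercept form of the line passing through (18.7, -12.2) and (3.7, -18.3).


m = (-6.1)/(-15.0) = 0.4067
b = y1 - m*x1 = -12.2 - (-6.1*18.7)/(-15.0) = -12.2 - 7.6047 = -19.8047

y = 0.4067x - 19.8047


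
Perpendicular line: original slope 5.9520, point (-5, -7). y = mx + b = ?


Perpendicular slope = -1/m1 = -1/5.9520 = -0.1680
b2 = y0 - m2*x0 = -7 - 5/5.9520 = -7 - 0.8401 = -7.8401

y = -0.1680x - 7.8401
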